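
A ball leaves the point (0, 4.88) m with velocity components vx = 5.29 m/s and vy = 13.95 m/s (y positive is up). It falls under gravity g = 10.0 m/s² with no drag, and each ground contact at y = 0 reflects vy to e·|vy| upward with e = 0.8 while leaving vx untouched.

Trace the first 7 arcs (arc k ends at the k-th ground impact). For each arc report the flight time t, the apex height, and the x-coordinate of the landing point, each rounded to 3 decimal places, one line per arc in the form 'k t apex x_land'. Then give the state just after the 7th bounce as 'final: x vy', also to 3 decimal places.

1 3.104 14.610 16.422
2 2.735 9.350 30.891
3 2.188 5.984 42.465
4 1.750 3.830 51.725
5 1.400 2.451 59.133
6 1.120 1.569 65.059
7 0.896 1.004 69.800
final: 69.800 3.585

Arc 1: start y=4.880, vy=13.950 → t=3.104, apex=14.610, x_land=16.422, impact vy=-17.094
  bounce: vy ← 0.8·17.094 = 13.675
Arc 2: start y=0.000, vy=13.675 → t=2.735, apex=9.350, x_land=30.891, impact vy=-13.675
  bounce: vy ← 0.8·13.675 = 10.940
Arc 3: start y=0.000, vy=10.940 → t=2.188, apex=5.984, x_land=42.465, impact vy=-10.940
  bounce: vy ← 0.8·10.940 = 8.752
Arc 4: start y=0.000, vy=8.752 → t=1.750, apex=3.830, x_land=51.725, impact vy=-8.752
  bounce: vy ← 0.8·8.752 = 7.002
Arc 5: start y=0.000, vy=7.002 → t=1.400, apex=2.451, x_land=59.133, impact vy=-7.002
  bounce: vy ← 0.8·7.002 = 5.601
Arc 6: start y=0.000, vy=5.601 → t=1.120, apex=1.569, x_land=65.059, impact vy=-5.601
  bounce: vy ← 0.8·5.601 = 4.481
Arc 7: start y=0.000, vy=4.481 → t=0.896, apex=1.004, x_land=69.800, impact vy=-4.481
  bounce: vy ← 0.8·4.481 = 3.585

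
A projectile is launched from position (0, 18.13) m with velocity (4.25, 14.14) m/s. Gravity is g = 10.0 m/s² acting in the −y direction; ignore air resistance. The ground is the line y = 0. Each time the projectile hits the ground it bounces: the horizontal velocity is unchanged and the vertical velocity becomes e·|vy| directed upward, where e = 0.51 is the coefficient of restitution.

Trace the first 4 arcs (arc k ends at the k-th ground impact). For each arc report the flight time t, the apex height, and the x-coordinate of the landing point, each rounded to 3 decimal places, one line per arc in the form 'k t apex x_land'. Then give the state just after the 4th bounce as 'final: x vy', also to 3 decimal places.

1 3.786 28.127 16.090
2 2.419 7.316 26.371
3 1.234 1.903 31.615
4 0.629 0.495 34.289
final: 34.289 1.605

Arc 1: start y=18.130, vy=14.140 → t=3.786, apex=28.127, x_land=16.090, impact vy=-23.718
  bounce: vy ← 0.51·23.718 = 12.096
Arc 2: start y=0.000, vy=12.096 → t=2.419, apex=7.316, x_land=26.371, impact vy=-12.096
  bounce: vy ← 0.51·12.096 = 6.169
Arc 3: start y=0.000, vy=6.169 → t=1.234, apex=1.903, x_land=31.615, impact vy=-6.169
  bounce: vy ← 0.51·6.169 = 3.146
Arc 4: start y=0.000, vy=3.146 → t=0.629, apex=0.495, x_land=34.289, impact vy=-3.146
  bounce: vy ← 0.51·3.146 = 1.605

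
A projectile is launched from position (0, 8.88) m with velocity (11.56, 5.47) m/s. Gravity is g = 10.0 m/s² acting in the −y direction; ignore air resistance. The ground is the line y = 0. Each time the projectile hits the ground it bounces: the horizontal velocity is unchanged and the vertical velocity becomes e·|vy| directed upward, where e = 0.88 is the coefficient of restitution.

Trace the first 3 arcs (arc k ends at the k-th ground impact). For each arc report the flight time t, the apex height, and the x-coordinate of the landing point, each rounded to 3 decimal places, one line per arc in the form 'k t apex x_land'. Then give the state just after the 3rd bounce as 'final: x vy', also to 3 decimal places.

Arc 1: start y=8.880, vy=5.470 → t=1.988, apex=10.376, x_land=22.976, impact vy=-14.406
  bounce: vy ← 0.88·14.406 = 12.677
Arc 2: start y=0.000, vy=12.677 → t=2.535, apex=8.035, x_land=52.285, impact vy=-12.677
  bounce: vy ← 0.88·12.677 = 11.156
Arc 3: start y=0.000, vy=11.156 → t=2.231, apex=6.222, x_land=78.077, impact vy=-11.156
  bounce: vy ← 0.88·11.156 = 9.817

1 1.988 10.376 22.976
2 2.535 8.035 52.285
3 2.231 6.222 78.077
final: 78.077 9.817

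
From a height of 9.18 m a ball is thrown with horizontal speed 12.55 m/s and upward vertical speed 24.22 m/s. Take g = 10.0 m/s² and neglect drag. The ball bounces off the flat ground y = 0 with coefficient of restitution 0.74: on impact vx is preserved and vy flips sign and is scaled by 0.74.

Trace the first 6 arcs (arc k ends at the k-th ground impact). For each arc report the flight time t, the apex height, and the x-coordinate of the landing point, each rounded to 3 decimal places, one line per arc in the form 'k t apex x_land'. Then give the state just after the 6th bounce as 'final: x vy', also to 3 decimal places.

1 5.197 38.510 65.226
2 4.107 21.088 116.773
3 3.039 11.548 154.919
4 2.249 6.324 183.146
5 1.664 3.463 204.035
6 1.232 1.896 219.492
final: 219.492 4.557

Arc 1: start y=9.180, vy=24.220 → t=5.197, apex=38.510, x_land=65.226, impact vy=-27.753
  bounce: vy ← 0.74·27.753 = 20.537
Arc 2: start y=0.000, vy=20.537 → t=4.107, apex=21.088, x_land=116.773, impact vy=-20.537
  bounce: vy ← 0.74·20.537 = 15.197
Arc 3: start y=0.000, vy=15.197 → t=3.039, apex=11.548, x_land=154.919, impact vy=-15.197
  bounce: vy ← 0.74·15.197 = 11.246
Arc 4: start y=0.000, vy=11.246 → t=2.249, apex=6.324, x_land=183.146, impact vy=-11.246
  bounce: vy ← 0.74·11.246 = 8.322
Arc 5: start y=0.000, vy=8.322 → t=1.664, apex=3.463, x_land=204.035, impact vy=-8.322
  bounce: vy ← 0.74·8.322 = 6.158
Arc 6: start y=0.000, vy=6.158 → t=1.232, apex=1.896, x_land=219.492, impact vy=-6.158
  bounce: vy ← 0.74·6.158 = 4.557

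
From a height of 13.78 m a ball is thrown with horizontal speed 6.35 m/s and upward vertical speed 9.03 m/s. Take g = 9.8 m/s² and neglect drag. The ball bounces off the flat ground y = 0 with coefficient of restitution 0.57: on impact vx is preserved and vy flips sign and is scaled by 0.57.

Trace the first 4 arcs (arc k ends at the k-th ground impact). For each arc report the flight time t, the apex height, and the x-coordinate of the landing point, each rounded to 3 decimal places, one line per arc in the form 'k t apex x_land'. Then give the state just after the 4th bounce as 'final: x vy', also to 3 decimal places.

1 2.835 17.940 18.001
2 2.181 5.829 31.853
3 1.243 1.894 39.748
4 0.709 0.615 44.249
final: 44.249 1.979

Arc 1: start y=13.780, vy=9.030 → t=2.835, apex=17.940, x_land=18.001, impact vy=-18.752
  bounce: vy ← 0.57·18.752 = 10.689
Arc 2: start y=0.000, vy=10.689 → t=2.181, apex=5.829, x_land=31.853, impact vy=-10.689
  bounce: vy ← 0.57·10.689 = 6.092
Arc 3: start y=0.000, vy=6.092 → t=1.243, apex=1.894, x_land=39.748, impact vy=-6.092
  bounce: vy ← 0.57·6.092 = 3.473
Arc 4: start y=0.000, vy=3.473 → t=0.709, apex=0.615, x_land=44.249, impact vy=-3.473
  bounce: vy ← 0.57·3.473 = 1.979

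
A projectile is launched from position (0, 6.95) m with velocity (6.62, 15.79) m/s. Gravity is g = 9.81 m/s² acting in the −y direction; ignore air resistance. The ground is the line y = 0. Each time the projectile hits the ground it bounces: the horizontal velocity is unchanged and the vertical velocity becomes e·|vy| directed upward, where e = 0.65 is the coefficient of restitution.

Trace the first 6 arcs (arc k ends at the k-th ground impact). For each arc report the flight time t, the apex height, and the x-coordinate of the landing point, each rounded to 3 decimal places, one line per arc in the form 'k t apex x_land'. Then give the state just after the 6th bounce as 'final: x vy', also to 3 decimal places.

Arc 1: start y=6.950, vy=15.790 → t=3.612, apex=19.658, x_land=23.908, impact vy=-19.639
  bounce: vy ← 0.65·19.639 = 12.765
Arc 2: start y=0.000, vy=12.765 → t=2.602, apex=8.305, x_land=41.137, impact vy=-12.765
  bounce: vy ← 0.65·12.765 = 8.297
Arc 3: start y=0.000, vy=8.297 → t=1.692, apex=3.509, x_land=52.335, impact vy=-8.297
  bounce: vy ← 0.65·8.297 = 5.393
Arc 4: start y=0.000, vy=5.393 → t=1.100, apex=1.483, x_land=59.614, impact vy=-5.393
  bounce: vy ← 0.65·5.393 = 3.506
Arc 5: start y=0.000, vy=3.506 → t=0.715, apex=0.626, x_land=64.346, impact vy=-3.506
  bounce: vy ← 0.65·3.506 = 2.279
Arc 6: start y=0.000, vy=2.279 → t=0.465, apex=0.265, x_land=67.421, impact vy=-2.279
  bounce: vy ← 0.65·2.279 = 1.481

1 3.612 19.658 23.908
2 2.602 8.305 41.137
3 1.692 3.509 52.335
4 1.100 1.483 59.614
5 0.715 0.626 64.346
6 0.465 0.265 67.421
final: 67.421 1.481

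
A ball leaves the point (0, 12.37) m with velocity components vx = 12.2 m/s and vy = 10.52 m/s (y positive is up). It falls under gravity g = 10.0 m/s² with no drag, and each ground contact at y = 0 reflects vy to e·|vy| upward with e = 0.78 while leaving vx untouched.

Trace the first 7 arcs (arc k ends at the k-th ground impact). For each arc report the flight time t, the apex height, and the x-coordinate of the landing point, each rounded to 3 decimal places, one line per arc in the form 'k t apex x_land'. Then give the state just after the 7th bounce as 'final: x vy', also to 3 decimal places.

Arc 1: start y=12.370, vy=10.520 → t=2.944, apex=17.904, x_land=35.920, impact vy=-18.923
  bounce: vy ← 0.78·18.923 = 14.760
Arc 2: start y=0.000, vy=14.760 → t=2.952, apex=10.893, x_land=71.934, impact vy=-14.760
  bounce: vy ← 0.78·14.760 = 11.513
Arc 3: start y=0.000, vy=11.513 → t=2.303, apex=6.627, x_land=100.025, impact vy=-11.513
  bounce: vy ← 0.78·11.513 = 8.980
Arc 4: start y=0.000, vy=8.980 → t=1.796, apex=4.032, x_land=121.935, impact vy=-8.980
  bounce: vy ← 0.78·8.980 = 7.004
Arc 5: start y=0.000, vy=7.004 → t=1.401, apex=2.453, x_land=139.026, impact vy=-7.004
  bounce: vy ← 0.78·7.004 = 5.463
Arc 6: start y=0.000, vy=5.463 → t=1.093, apex=1.492, x_land=152.356, impact vy=-5.463
  bounce: vy ← 0.78·5.463 = 4.261
Arc 7: start y=0.000, vy=4.261 → t=0.852, apex=0.908, x_land=162.754, impact vy=-4.261
  bounce: vy ← 0.78·4.261 = 3.324

1 2.944 17.904 35.920
2 2.952 10.893 71.934
3 2.303 6.627 100.025
4 1.796 4.032 121.935
5 1.401 2.453 139.026
6 1.093 1.492 152.356
7 0.852 0.908 162.754
final: 162.754 3.324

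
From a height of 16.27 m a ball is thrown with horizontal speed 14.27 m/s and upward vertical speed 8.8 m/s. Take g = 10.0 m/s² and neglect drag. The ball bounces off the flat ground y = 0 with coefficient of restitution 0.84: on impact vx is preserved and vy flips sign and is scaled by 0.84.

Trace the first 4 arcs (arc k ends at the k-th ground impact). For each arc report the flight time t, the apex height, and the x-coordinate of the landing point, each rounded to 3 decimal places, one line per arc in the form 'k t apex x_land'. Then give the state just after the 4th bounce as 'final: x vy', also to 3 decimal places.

1 2.887 20.142 41.199
2 3.372 14.212 89.316
3 2.832 10.028 129.734
4 2.379 7.076 163.686
final: 163.686 9.993

Arc 1: start y=16.270, vy=8.800 → t=2.887, apex=20.142, x_land=41.199, impact vy=-20.071
  bounce: vy ← 0.84·20.071 = 16.860
Arc 2: start y=0.000, vy=16.860 → t=3.372, apex=14.212, x_land=89.316, impact vy=-16.860
  bounce: vy ← 0.84·16.860 = 14.162
Arc 3: start y=0.000, vy=14.162 → t=2.832, apex=10.028, x_land=129.734, impact vy=-14.162
  bounce: vy ← 0.84·14.162 = 11.896
Arc 4: start y=0.000, vy=11.896 → t=2.379, apex=7.076, x_land=163.686, impact vy=-11.896
  bounce: vy ← 0.84·11.896 = 9.993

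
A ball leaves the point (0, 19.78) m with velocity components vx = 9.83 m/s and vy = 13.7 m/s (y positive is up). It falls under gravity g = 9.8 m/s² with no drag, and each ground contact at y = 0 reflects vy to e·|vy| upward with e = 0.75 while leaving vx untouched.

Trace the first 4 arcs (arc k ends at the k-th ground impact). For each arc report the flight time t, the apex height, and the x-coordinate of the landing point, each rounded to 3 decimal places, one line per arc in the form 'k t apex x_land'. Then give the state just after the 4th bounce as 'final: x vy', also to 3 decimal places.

Arc 1: start y=19.780, vy=13.700 → t=3.846, apex=29.356, x_land=37.802, impact vy=-23.987
  bounce: vy ← 0.75·23.987 = 17.990
Arc 2: start y=0.000, vy=17.990 → t=3.671, apex=16.513, x_land=73.893, impact vy=-17.990
  bounce: vy ← 0.75·17.990 = 13.493
Arc 3: start y=0.000, vy=13.493 → t=2.754, apex=9.288, x_land=100.961, impact vy=-13.493
  bounce: vy ← 0.75·13.493 = 10.120
Arc 4: start y=0.000, vy=10.120 → t=2.065, apex=5.225, x_land=121.262, impact vy=-10.120
  bounce: vy ← 0.75·10.120 = 7.590

1 3.846 29.356 37.802
2 3.671 16.513 73.893
3 2.754 9.288 100.961
4 2.065 5.225 121.262
final: 121.262 7.590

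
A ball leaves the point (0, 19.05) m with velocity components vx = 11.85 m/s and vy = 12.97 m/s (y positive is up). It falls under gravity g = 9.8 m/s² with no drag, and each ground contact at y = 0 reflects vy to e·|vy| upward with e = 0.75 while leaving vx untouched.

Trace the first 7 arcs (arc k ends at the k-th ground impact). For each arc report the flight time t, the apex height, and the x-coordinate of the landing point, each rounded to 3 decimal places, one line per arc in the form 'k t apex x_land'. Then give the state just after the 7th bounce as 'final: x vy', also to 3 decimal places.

1 3.698 27.633 43.824
2 3.562 15.543 86.034
3 2.672 8.743 117.692
4 2.004 4.918 141.436
5 1.503 2.766 159.244
6 1.127 1.556 172.599
7 0.845 0.875 182.616
final: 182.616 3.106

Arc 1: start y=19.050, vy=12.970 → t=3.698, apex=27.633, x_land=43.824, impact vy=-23.272
  bounce: vy ← 0.75·23.272 = 17.454
Arc 2: start y=0.000, vy=17.454 → t=3.562, apex=15.543, x_land=86.034, impact vy=-17.454
  bounce: vy ← 0.75·17.454 = 13.091
Arc 3: start y=0.000, vy=13.091 → t=2.672, apex=8.743, x_land=117.692, impact vy=-13.091
  bounce: vy ← 0.75·13.091 = 9.818
Arc 4: start y=0.000, vy=9.818 → t=2.004, apex=4.918, x_land=141.436, impact vy=-9.818
  bounce: vy ← 0.75·9.818 = 7.364
Arc 5: start y=0.000, vy=7.364 → t=1.503, apex=2.766, x_land=159.244, impact vy=-7.364
  bounce: vy ← 0.75·7.364 = 5.523
Arc 6: start y=0.000, vy=5.523 → t=1.127, apex=1.556, x_land=172.599, impact vy=-5.523
  bounce: vy ← 0.75·5.523 = 4.142
Arc 7: start y=0.000, vy=4.142 → t=0.845, apex=0.875, x_land=182.616, impact vy=-4.142
  bounce: vy ← 0.75·4.142 = 3.106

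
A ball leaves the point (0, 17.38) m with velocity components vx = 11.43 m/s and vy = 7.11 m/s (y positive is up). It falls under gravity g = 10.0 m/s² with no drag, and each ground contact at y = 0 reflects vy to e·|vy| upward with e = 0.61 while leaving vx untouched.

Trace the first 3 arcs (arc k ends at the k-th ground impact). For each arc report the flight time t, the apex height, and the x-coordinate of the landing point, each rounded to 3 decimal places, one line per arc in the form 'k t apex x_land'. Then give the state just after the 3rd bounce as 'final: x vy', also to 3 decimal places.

1 2.706 19.908 30.934
2 2.434 7.408 58.759
3 1.485 2.756 75.732
final: 75.732 4.529

Arc 1: start y=17.380, vy=7.110 → t=2.706, apex=19.908, x_land=30.934, impact vy=-19.954
  bounce: vy ← 0.61·19.954 = 12.172
Arc 2: start y=0.000, vy=12.172 → t=2.434, apex=7.408, x_land=58.759, impact vy=-12.172
  bounce: vy ← 0.61·12.172 = 7.425
Arc 3: start y=0.000, vy=7.425 → t=1.485, apex=2.756, x_land=75.732, impact vy=-7.425
  bounce: vy ← 0.61·7.425 = 4.529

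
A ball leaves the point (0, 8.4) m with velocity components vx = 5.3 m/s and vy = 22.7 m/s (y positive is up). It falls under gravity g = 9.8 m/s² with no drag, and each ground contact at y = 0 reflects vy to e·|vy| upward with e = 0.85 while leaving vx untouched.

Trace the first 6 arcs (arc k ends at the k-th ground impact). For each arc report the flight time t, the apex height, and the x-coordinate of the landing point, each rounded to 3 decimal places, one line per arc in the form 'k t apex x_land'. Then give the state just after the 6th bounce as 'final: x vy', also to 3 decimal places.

Arc 1: start y=8.400, vy=22.700 → t=4.977, apex=34.690, x_land=26.379, impact vy=-26.075
  bounce: vy ← 0.85·26.075 = 22.164
Arc 2: start y=0.000, vy=22.164 → t=4.523, apex=25.064, x_land=50.352, impact vy=-22.164
  bounce: vy ← 0.85·22.164 = 18.840
Arc 3: start y=0.000, vy=18.840 → t=3.845, apex=18.109, x_land=70.729, impact vy=-18.840
  bounce: vy ← 0.85·18.840 = 16.014
Arc 4: start y=0.000, vy=16.014 → t=3.268, apex=13.083, x_land=88.050, impact vy=-16.014
  bounce: vy ← 0.85·16.014 = 13.612
Arc 5: start y=0.000, vy=13.612 → t=2.778, apex=9.453, x_land=102.773, impact vy=-13.612
  bounce: vy ← 0.85·13.612 = 11.570
Arc 6: start y=0.000, vy=11.570 → t=2.361, apex=6.830, x_land=115.287, impact vy=-11.570
  bounce: vy ← 0.85·11.570 = 9.834

1 4.977 34.690 26.379
2 4.523 25.064 50.352
3 3.845 18.109 70.729
4 3.268 13.083 88.050
5 2.778 9.453 102.773
6 2.361 6.830 115.287
final: 115.287 9.834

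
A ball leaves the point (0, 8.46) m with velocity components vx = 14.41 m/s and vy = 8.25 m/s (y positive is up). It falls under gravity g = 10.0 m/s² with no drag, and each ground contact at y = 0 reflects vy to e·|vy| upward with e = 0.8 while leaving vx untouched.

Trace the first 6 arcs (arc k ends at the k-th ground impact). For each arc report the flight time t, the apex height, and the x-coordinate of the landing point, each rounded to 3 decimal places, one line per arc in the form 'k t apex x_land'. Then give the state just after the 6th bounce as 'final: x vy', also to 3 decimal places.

Arc 1: start y=8.460, vy=8.250 → t=2.365, apex=11.863, x_land=34.084, impact vy=-15.403
  bounce: vy ← 0.8·15.403 = 12.323
Arc 2: start y=0.000, vy=12.323 → t=2.465, apex=7.592, x_land=69.598, impact vy=-12.323
  bounce: vy ← 0.8·12.323 = 9.858
Arc 3: start y=0.000, vy=9.858 → t=1.972, apex=4.859, x_land=98.009, impact vy=-9.858
  bounce: vy ← 0.8·9.858 = 7.887
Arc 4: start y=0.000, vy=7.887 → t=1.577, apex=3.110, x_land=120.738, impact vy=-7.887
  bounce: vy ← 0.8·7.887 = 6.309
Arc 5: start y=0.000, vy=6.309 → t=1.262, apex=1.990, x_land=138.922, impact vy=-6.309
  bounce: vy ← 0.8·6.309 = 5.047
Arc 6: start y=0.000, vy=5.047 → t=1.009, apex=1.274, x_land=153.468, impact vy=-5.047
  bounce: vy ← 0.8·5.047 = 4.038

1 2.365 11.863 34.084
2 2.465 7.592 69.598
3 1.972 4.859 98.009
4 1.577 3.110 120.738
5 1.262 1.990 138.922
6 1.009 1.274 153.468
final: 153.468 4.038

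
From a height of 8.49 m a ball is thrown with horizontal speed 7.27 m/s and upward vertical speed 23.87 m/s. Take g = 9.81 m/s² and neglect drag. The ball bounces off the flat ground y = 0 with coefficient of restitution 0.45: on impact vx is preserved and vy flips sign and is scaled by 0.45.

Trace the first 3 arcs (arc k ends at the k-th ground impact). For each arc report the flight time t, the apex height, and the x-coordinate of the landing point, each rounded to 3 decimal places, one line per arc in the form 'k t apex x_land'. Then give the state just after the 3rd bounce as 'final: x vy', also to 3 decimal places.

Arc 1: start y=8.490, vy=23.870 → t=5.199, apex=37.531, x_land=37.799, impact vy=-27.136
  bounce: vy ← 0.45·27.136 = 12.211
Arc 2: start y=0.000, vy=12.211 → t=2.490, apex=7.600, x_land=55.898, impact vy=-12.211
  bounce: vy ← 0.45·12.211 = 5.495
Arc 3: start y=0.000, vy=5.495 → t=1.120, apex=1.539, x_land=64.043, impact vy=-5.495
  bounce: vy ← 0.45·5.495 = 2.473

1 5.199 37.531 37.799
2 2.490 7.600 55.898
3 1.120 1.539 64.043
final: 64.043 2.473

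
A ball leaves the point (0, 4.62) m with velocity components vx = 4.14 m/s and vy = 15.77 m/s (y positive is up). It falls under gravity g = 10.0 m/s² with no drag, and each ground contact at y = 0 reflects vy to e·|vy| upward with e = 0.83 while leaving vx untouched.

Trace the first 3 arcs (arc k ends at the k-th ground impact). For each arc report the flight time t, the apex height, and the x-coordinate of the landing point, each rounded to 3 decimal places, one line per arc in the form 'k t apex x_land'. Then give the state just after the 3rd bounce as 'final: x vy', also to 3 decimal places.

1 3.424 17.055 14.175
2 3.066 11.749 26.867
3 2.545 8.094 37.402
final: 37.402 10.560

Arc 1: start y=4.620, vy=15.770 → t=3.424, apex=17.055, x_land=14.175, impact vy=-18.469
  bounce: vy ← 0.83·18.469 = 15.329
Arc 2: start y=0.000, vy=15.329 → t=3.066, apex=11.749, x_land=26.867, impact vy=-15.329
  bounce: vy ← 0.83·15.329 = 12.723
Arc 3: start y=0.000, vy=12.723 → t=2.545, apex=8.094, x_land=37.402, impact vy=-12.723
  bounce: vy ← 0.83·12.723 = 10.560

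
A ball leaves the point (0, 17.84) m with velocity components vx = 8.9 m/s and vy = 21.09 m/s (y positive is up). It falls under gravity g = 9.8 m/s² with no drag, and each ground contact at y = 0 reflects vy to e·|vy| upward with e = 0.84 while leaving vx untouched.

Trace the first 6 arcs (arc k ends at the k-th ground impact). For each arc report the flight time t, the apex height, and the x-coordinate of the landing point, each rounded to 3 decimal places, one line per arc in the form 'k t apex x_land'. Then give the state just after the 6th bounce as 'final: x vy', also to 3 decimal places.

Arc 1: start y=17.840, vy=21.090 → t=5.028, apex=40.533, x_land=44.751, impact vy=-28.186
  bounce: vy ← 0.84·28.186 = 23.676
Arc 2: start y=0.000, vy=23.676 → t=4.832, apex=28.600, x_land=87.755, impact vy=-23.676
  bounce: vy ← 0.84·23.676 = 19.888
Arc 3: start y=0.000, vy=19.888 → t=4.059, apex=20.180, x_land=123.878, impact vy=-19.888
  bounce: vy ← 0.84·19.888 = 16.706
Arc 4: start y=0.000, vy=16.706 → t=3.409, apex=14.239, x_land=154.221, impact vy=-16.706
  bounce: vy ← 0.84·16.706 = 14.033
Arc 5: start y=0.000, vy=14.033 → t=2.864, apex=10.047, x_land=179.710, impact vy=-14.033
  bounce: vy ← 0.84·14.033 = 11.788
Arc 6: start y=0.000, vy=11.788 → t=2.406, apex=7.089, x_land=201.120, impact vy=-11.788
  bounce: vy ← 0.84·11.788 = 9.902

1 5.028 40.533 44.751
2 4.832 28.600 87.755
3 4.059 20.180 123.878
4 3.409 14.239 154.221
5 2.864 10.047 179.710
6 2.406 7.089 201.120
final: 201.120 9.902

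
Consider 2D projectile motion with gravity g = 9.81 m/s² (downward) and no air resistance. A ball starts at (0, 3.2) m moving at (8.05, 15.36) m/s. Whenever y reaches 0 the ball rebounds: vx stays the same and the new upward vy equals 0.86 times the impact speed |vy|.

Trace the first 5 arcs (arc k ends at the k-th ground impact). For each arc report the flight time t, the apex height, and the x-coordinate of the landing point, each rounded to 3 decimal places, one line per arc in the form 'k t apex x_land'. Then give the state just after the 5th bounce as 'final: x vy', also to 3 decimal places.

1 3.328 15.225 26.787
2 3.030 11.260 51.181
3 2.606 8.328 72.160
4 2.241 6.160 90.201
5 1.927 4.556 105.717
final: 105.717 8.131

Arc 1: start y=3.200, vy=15.360 → t=3.328, apex=15.225, x_land=26.787, impact vy=-17.283
  bounce: vy ← 0.86·17.283 = 14.864
Arc 2: start y=0.000, vy=14.864 → t=3.030, apex=11.260, x_land=51.181, impact vy=-14.864
  bounce: vy ← 0.86·14.864 = 12.783
Arc 3: start y=0.000, vy=12.783 → t=2.606, apex=8.328, x_land=72.160, impact vy=-12.783
  bounce: vy ← 0.86·12.783 = 10.993
Arc 4: start y=0.000, vy=10.993 → t=2.241, apex=6.160, x_land=90.201, impact vy=-10.993
  bounce: vy ← 0.86·10.993 = 9.454
Arc 5: start y=0.000, vy=9.454 → t=1.927, apex=4.556, x_land=105.717, impact vy=-9.454
  bounce: vy ← 0.86·9.454 = 8.131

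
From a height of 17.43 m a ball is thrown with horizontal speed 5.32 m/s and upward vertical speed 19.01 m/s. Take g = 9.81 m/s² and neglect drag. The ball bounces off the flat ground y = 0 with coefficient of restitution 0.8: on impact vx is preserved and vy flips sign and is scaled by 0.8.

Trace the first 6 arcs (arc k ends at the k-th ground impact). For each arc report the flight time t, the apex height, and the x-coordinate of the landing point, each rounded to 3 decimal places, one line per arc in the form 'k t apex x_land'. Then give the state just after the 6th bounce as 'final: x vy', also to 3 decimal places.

Arc 1: start y=17.430, vy=19.010 → t=4.641, apex=35.849, x_land=24.692, impact vy=-26.521
  bounce: vy ← 0.8·26.521 = 21.217
Arc 2: start y=0.000, vy=21.217 → t=4.326, apex=22.943, x_land=47.703, impact vy=-21.217
  bounce: vy ← 0.8·21.217 = 16.973
Arc 3: start y=0.000, vy=16.973 → t=3.460, apex=14.684, x_land=66.113, impact vy=-16.973
  bounce: vy ← 0.8·16.973 = 13.579
Arc 4: start y=0.000, vy=13.579 → t=2.768, apex=9.398, x_land=80.840, impact vy=-13.579
  bounce: vy ← 0.8·13.579 = 10.863
Arc 5: start y=0.000, vy=10.863 → t=2.215, apex=6.014, x_land=92.622, impact vy=-10.863
  bounce: vy ← 0.8·10.863 = 8.690
Arc 6: start y=0.000, vy=8.690 → t=1.772, apex=3.849, x_land=102.048, impact vy=-8.690
  bounce: vy ← 0.8·8.690 = 6.952

1 4.641 35.849 24.692
2 4.326 22.943 47.703
3 3.460 14.684 66.113
4 2.768 9.398 80.840
5 2.215 6.014 92.622
6 1.772 3.849 102.048
final: 102.048 6.952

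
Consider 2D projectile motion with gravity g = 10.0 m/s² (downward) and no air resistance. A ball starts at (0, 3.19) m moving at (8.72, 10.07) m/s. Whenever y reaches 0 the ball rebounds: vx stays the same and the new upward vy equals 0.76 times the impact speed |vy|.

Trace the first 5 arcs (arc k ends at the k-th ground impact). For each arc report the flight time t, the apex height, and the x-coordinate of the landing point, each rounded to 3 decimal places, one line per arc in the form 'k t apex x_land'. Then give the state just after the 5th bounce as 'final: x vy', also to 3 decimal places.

Arc 1: start y=3.190, vy=10.070 → t=2.292, apex=8.260, x_land=19.989, impact vy=-12.853
  bounce: vy ← 0.76·12.853 = 9.768
Arc 2: start y=0.000, vy=9.768 → t=1.954, apex=4.771, x_land=37.025, impact vy=-9.768
  bounce: vy ← 0.76·9.768 = 7.424
Arc 3: start y=0.000, vy=7.424 → t=1.485, apex=2.756, x_land=49.973, impact vy=-7.424
  bounce: vy ← 0.76·7.424 = 5.642
Arc 4: start y=0.000, vy=5.642 → t=1.128, apex=1.592, x_land=59.813, impact vy=-5.642
  bounce: vy ← 0.76·5.642 = 4.288
Arc 5: start y=0.000, vy=4.288 → t=0.858, apex=0.919, x_land=67.291, impact vy=-4.288
  bounce: vy ← 0.76·4.288 = 3.259

1 2.292 8.260 19.989
2 1.954 4.771 37.025
3 1.485 2.756 49.973
4 1.128 1.592 59.813
5 0.858 0.919 67.291
final: 67.291 3.259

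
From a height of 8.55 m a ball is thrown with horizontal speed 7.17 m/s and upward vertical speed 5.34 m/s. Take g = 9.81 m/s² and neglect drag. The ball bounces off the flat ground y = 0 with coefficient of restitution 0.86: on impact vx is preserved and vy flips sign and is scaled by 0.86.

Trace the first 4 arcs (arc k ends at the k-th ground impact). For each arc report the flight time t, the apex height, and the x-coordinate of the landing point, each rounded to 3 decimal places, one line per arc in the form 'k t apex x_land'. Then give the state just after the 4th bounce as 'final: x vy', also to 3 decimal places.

Arc 1: start y=8.550, vy=5.340 → t=1.972, apex=10.003, x_land=14.142, impact vy=-14.010
  bounce: vy ← 0.86·14.010 = 12.048
Arc 2: start y=0.000, vy=12.048 → t=2.456, apex=7.399, x_land=31.754, impact vy=-12.048
  bounce: vy ← 0.86·12.048 = 10.361
Arc 3: start y=0.000, vy=10.361 → t=2.112, apex=5.472, x_land=46.900, impact vy=-10.361
  bounce: vy ← 0.86·10.361 = 8.911
Arc 4: start y=0.000, vy=8.911 → t=1.817, apex=4.047, x_land=59.926, impact vy=-8.911
  bounce: vy ← 0.86·8.911 = 7.663

1 1.972 10.003 14.142
2 2.456 7.399 31.754
3 2.112 5.472 46.900
4 1.817 4.047 59.926
final: 59.926 7.663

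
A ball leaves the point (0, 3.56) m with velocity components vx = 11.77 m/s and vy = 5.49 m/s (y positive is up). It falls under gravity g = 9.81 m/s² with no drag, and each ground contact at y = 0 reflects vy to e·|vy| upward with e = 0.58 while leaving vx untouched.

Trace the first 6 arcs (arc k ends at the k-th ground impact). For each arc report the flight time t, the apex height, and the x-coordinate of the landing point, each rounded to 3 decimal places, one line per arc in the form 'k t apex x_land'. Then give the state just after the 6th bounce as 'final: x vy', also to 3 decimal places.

1 1.579 5.096 18.584
2 1.182 1.714 32.501
3 0.686 0.577 40.573
4 0.398 0.194 45.254
5 0.231 0.065 47.969
6 0.134 0.022 49.544
final: 49.544 0.381

Arc 1: start y=3.560, vy=5.490 → t=1.579, apex=5.096, x_land=18.584, impact vy=-9.999
  bounce: vy ← 0.58·9.999 = 5.800
Arc 2: start y=0.000, vy=5.800 → t=1.182, apex=1.714, x_land=32.501, impact vy=-5.800
  bounce: vy ← 0.58·5.800 = 3.364
Arc 3: start y=0.000, vy=3.364 → t=0.686, apex=0.577, x_land=40.573, impact vy=-3.364
  bounce: vy ← 0.58·3.364 = 1.951
Arc 4: start y=0.000, vy=1.951 → t=0.398, apex=0.194, x_land=45.254, impact vy=-1.951
  bounce: vy ← 0.58·1.951 = 1.132
Arc 5: start y=0.000, vy=1.132 → t=0.231, apex=0.065, x_land=47.969, impact vy=-1.132
  bounce: vy ← 0.58·1.132 = 0.656
Arc 6: start y=0.000, vy=0.656 → t=0.134, apex=0.022, x_land=49.544, impact vy=-0.656
  bounce: vy ← 0.58·0.656 = 0.381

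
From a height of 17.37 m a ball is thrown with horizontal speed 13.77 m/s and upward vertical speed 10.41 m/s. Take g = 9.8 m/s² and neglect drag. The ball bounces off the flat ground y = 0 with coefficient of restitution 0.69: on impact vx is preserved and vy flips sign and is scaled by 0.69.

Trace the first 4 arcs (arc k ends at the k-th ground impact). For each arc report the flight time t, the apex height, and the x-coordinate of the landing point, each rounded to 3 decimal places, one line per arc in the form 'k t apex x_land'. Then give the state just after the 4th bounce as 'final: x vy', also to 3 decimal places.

Arc 1: start y=17.370, vy=10.410 → t=3.224, apex=22.899, x_land=44.395, impact vy=-21.185
  bounce: vy ← 0.69·21.185 = 14.618
Arc 2: start y=0.000, vy=14.618 → t=2.983, apex=10.902, x_land=85.474, impact vy=-14.618
  bounce: vy ← 0.69·14.618 = 10.086
Arc 3: start y=0.000, vy=10.086 → t=2.058, apex=5.191, x_land=113.819, impact vy=-10.086
  bounce: vy ← 0.69·10.086 = 6.960
Arc 4: start y=0.000, vy=6.960 → t=1.420, apex=2.471, x_land=133.377, impact vy=-6.960
  bounce: vy ← 0.69·6.960 = 4.802

1 3.224 22.899 44.395
2 2.983 10.902 85.474
3 2.058 5.191 113.819
4 1.420 2.471 133.377
final: 133.377 4.802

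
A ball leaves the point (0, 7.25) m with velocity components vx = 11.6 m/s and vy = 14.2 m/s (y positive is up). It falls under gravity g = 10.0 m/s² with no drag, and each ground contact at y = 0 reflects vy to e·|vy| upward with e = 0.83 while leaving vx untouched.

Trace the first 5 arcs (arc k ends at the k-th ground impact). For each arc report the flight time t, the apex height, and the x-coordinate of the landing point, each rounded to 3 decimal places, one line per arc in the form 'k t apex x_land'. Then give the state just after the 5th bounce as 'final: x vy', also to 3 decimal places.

1 3.282 17.332 38.069
2 3.091 11.940 73.921
3 2.565 8.225 103.677
4 2.129 5.667 128.375
5 1.767 3.904 148.874
final: 148.874 7.334

Arc 1: start y=7.250, vy=14.200 → t=3.282, apex=17.332, x_land=38.069, impact vy=-18.618
  bounce: vy ← 0.83·18.618 = 15.453
Arc 2: start y=0.000, vy=15.453 → t=3.091, apex=11.940, x_land=73.921, impact vy=-15.453
  bounce: vy ← 0.83·15.453 = 12.826
Arc 3: start y=0.000, vy=12.826 → t=2.565, apex=8.225, x_land=103.677, impact vy=-12.826
  bounce: vy ← 0.83·12.826 = 10.646
Arc 4: start y=0.000, vy=10.646 → t=2.129, apex=5.667, x_land=128.375, impact vy=-10.646
  bounce: vy ← 0.83·10.646 = 8.836
Arc 5: start y=0.000, vy=8.836 → t=1.767, apex=3.904, x_land=148.874, impact vy=-8.836
  bounce: vy ← 0.83·8.836 = 7.334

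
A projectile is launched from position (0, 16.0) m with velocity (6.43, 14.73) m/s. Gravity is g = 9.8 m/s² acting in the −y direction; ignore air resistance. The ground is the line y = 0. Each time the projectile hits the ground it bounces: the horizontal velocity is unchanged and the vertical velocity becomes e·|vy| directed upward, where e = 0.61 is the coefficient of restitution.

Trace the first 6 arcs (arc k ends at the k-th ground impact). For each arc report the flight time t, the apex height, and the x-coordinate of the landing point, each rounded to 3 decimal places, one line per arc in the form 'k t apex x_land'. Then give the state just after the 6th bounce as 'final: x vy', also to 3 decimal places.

Arc 1: start y=16.000, vy=14.730 → t=3.853, apex=27.070, x_land=24.778, impact vy=-23.034
  bounce: vy ← 0.61·23.034 = 14.051
Arc 2: start y=0.000, vy=14.051 → t=2.868, apex=10.073, x_land=43.216, impact vy=-14.051
  bounce: vy ← 0.61·14.051 = 8.571
Arc 3: start y=0.000, vy=8.571 → t=1.749, apex=3.748, x_land=54.463, impact vy=-8.571
  bounce: vy ← 0.61·8.571 = 5.228
Arc 4: start y=0.000, vy=5.228 → t=1.067, apex=1.395, x_land=61.324, impact vy=-5.228
  bounce: vy ← 0.61·5.228 = 3.189
Arc 5: start y=0.000, vy=3.189 → t=0.651, apex=0.519, x_land=65.509, impact vy=-3.189
  bounce: vy ← 0.61·3.189 = 1.945
Arc 6: start y=0.000, vy=1.945 → t=0.397, apex=0.193, x_land=68.062, impact vy=-1.945
  bounce: vy ← 0.61·1.945 = 1.187

1 3.853 27.070 24.778
2 2.868 10.073 43.216
3 1.749 3.748 54.463
4 1.067 1.395 61.324
5 0.651 0.519 65.509
6 0.397 0.193 68.062
final: 68.062 1.187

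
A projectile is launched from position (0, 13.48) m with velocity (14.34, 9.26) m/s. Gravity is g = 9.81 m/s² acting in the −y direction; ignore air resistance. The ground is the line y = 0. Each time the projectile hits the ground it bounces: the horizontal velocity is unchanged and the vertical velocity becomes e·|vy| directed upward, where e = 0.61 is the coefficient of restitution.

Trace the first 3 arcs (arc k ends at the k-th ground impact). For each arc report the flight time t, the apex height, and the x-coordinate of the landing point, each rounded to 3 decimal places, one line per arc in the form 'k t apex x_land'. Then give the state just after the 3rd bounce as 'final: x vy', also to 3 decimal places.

Arc 1: start y=13.480, vy=9.260 → t=2.852, apex=17.850, x_land=40.892, impact vy=-18.714
  bounce: vy ← 0.61·18.714 = 11.416
Arc 2: start y=0.000, vy=11.416 → t=2.327, apex=6.642, x_land=74.267, impact vy=-11.416
  bounce: vy ← 0.61·11.416 = 6.964
Arc 3: start y=0.000, vy=6.964 → t=1.420, apex=2.472, x_land=94.625, impact vy=-6.964
  bounce: vy ← 0.61·6.964 = 4.248

1 2.852 17.850 40.892
2 2.327 6.642 74.267
3 1.420 2.472 94.625
final: 94.625 4.248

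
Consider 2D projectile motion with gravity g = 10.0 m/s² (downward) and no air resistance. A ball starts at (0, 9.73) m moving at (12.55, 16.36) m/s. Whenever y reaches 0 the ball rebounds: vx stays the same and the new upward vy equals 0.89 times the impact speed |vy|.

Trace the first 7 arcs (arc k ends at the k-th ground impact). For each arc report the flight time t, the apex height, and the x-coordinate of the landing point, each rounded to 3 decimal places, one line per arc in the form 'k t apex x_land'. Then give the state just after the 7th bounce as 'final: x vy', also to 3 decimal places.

Arc 1: start y=9.730, vy=16.360 → t=3.786, apex=23.112, x_land=47.514, impact vy=-21.500
  bounce: vy ← 0.89·21.500 = 19.135
Arc 2: start y=0.000, vy=19.135 → t=3.827, apex=18.307, x_land=95.543, impact vy=-19.135
  bounce: vy ← 0.89·19.135 = 17.030
Arc 3: start y=0.000, vy=17.030 → t=3.406, apex=14.501, x_land=138.289, impact vy=-17.030
  bounce: vy ← 0.89·17.030 = 15.157
Arc 4: start y=0.000, vy=15.157 → t=3.031, apex=11.486, x_land=176.332, impact vy=-15.157
  bounce: vy ← 0.89·15.157 = 13.490
Arc 5: start y=0.000, vy=13.490 → t=2.698, apex=9.098, x_land=210.191, impact vy=-13.490
  bounce: vy ← 0.89·13.490 = 12.006
Arc 6: start y=0.000, vy=12.006 → t=2.401, apex=7.207, x_land=240.326, impact vy=-12.006
  bounce: vy ← 0.89·12.006 = 10.685
Arc 7: start y=0.000, vy=10.685 → t=2.137, apex=5.709, x_land=267.145, impact vy=-10.685
  bounce: vy ← 0.89·10.685 = 9.510

1 3.786 23.112 47.514
2 3.827 18.307 95.543
3 3.406 14.501 138.289
4 3.031 11.486 176.332
5 2.698 9.098 210.191
6 2.401 7.207 240.326
7 2.137 5.709 267.145
final: 267.145 9.510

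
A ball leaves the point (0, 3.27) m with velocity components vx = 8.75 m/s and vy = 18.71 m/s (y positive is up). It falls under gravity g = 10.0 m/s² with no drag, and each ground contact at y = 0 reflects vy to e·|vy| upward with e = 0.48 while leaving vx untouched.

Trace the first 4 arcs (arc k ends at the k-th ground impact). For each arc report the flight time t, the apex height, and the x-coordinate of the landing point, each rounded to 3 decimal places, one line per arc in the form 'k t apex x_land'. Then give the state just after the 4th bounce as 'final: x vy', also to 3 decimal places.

Arc 1: start y=3.270, vy=18.710 → t=3.909, apex=20.773, x_land=34.206, impact vy=-20.383
  bounce: vy ← 0.48·20.383 = 9.784
Arc 2: start y=0.000, vy=9.784 → t=1.957, apex=4.786, x_land=51.328, impact vy=-9.784
  bounce: vy ← 0.48·9.784 = 4.696
Arc 3: start y=0.000, vy=4.696 → t=0.939, apex=1.103, x_land=59.546, impact vy=-4.696
  bounce: vy ← 0.48·4.696 = 2.254
Arc 4: start y=0.000, vy=2.254 → t=0.451, apex=0.254, x_land=63.491, impact vy=-2.254
  bounce: vy ← 0.48·2.254 = 1.082

1 3.909 20.773 34.206
2 1.957 4.786 51.328
3 0.939 1.103 59.546
4 0.451 0.254 63.491
final: 63.491 1.082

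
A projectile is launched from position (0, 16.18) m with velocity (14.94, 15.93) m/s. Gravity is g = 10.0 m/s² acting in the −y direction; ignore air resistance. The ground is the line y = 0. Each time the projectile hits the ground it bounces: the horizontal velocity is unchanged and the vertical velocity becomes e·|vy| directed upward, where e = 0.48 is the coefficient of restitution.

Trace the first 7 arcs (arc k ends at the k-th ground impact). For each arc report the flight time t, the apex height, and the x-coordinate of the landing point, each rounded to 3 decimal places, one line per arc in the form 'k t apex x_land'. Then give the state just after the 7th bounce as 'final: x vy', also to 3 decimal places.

Arc 1: start y=16.180, vy=15.930 → t=3.996, apex=28.868, x_land=59.698, impact vy=-24.028
  bounce: vy ← 0.48·24.028 = 11.534
Arc 2: start y=0.000, vy=11.534 → t=2.307, apex=6.651, x_land=94.160, impact vy=-11.534
  bounce: vy ← 0.48·11.534 = 5.536
Arc 3: start y=0.000, vy=5.536 → t=1.107, apex=1.532, x_land=110.702, impact vy=-5.536
  bounce: vy ← 0.48·5.536 = 2.657
Arc 4: start y=0.000, vy=2.657 → t=0.531, apex=0.353, x_land=118.643, impact vy=-2.657
  bounce: vy ← 0.48·2.657 = 1.276
Arc 5: start y=0.000, vy=1.276 → t=0.255, apex=0.081, x_land=122.454, impact vy=-1.276
  bounce: vy ← 0.48·1.276 = 0.612
Arc 6: start y=0.000, vy=0.612 → t=0.122, apex=0.019, x_land=124.283, impact vy=-0.612
  bounce: vy ← 0.48·0.612 = 0.294
Arc 7: start y=0.000, vy=0.294 → t=0.059, apex=0.004, x_land=125.161, impact vy=-0.294
  bounce: vy ← 0.48·0.294 = 0.141

1 3.996 28.868 59.698
2 2.307 6.651 94.160
3 1.107 1.532 110.702
4 0.531 0.353 118.643
5 0.255 0.081 122.454
6 0.122 0.019 124.283
7 0.059 0.004 125.161
final: 125.161 0.141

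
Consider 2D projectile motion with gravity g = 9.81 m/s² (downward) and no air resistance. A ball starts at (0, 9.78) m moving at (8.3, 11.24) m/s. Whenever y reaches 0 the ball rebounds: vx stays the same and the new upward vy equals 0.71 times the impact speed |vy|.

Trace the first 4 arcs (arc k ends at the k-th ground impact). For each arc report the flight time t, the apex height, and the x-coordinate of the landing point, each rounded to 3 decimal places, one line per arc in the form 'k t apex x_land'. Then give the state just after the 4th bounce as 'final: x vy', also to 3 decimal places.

Arc 1: start y=9.780, vy=11.240 → t=2.964, apex=16.219, x_land=24.603, impact vy=-17.839
  bounce: vy ← 0.71·17.839 = 12.666
Arc 2: start y=0.000, vy=12.666 → t=2.582, apex=8.176, x_land=46.035, impact vy=-12.666
  bounce: vy ← 0.71·12.666 = 8.993
Arc 3: start y=0.000, vy=8.993 → t=1.833, apex=4.122, x_land=61.251, impact vy=-8.993
  bounce: vy ← 0.71·8.993 = 6.385
Arc 4: start y=0.000, vy=6.385 → t=1.302, apex=2.078, x_land=72.055, impact vy=-6.385
  bounce: vy ← 0.71·6.385 = 4.533

1 2.964 16.219 24.603
2 2.582 8.176 46.035
3 1.833 4.122 61.251
4 1.302 2.078 72.055
final: 72.055 4.533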